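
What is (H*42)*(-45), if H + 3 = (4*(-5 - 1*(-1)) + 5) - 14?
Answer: 52920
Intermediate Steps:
H = -28 (H = -3 + ((4*(-5 - 1*(-1)) + 5) - 14) = -3 + ((4*(-5 + 1) + 5) - 14) = -3 + ((4*(-4) + 5) - 14) = -3 + ((-16 + 5) - 14) = -3 + (-11 - 14) = -3 - 25 = -28)
(H*42)*(-45) = -28*42*(-45) = -1176*(-45) = 52920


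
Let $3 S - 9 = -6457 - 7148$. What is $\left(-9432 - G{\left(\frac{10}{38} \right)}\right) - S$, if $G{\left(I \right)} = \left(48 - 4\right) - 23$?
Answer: $-4921$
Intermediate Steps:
$G{\left(I \right)} = 21$ ($G{\left(I \right)} = 44 - 23 = 21$)
$S = -4532$ ($S = 3 + \frac{-6457 - 7148}{3} = 3 + \frac{1}{3} \left(-13605\right) = 3 - 4535 = -4532$)
$\left(-9432 - G{\left(\frac{10}{38} \right)}\right) - S = \left(-9432 - 21\right) - -4532 = \left(-9432 - 21\right) + 4532 = -9453 + 4532 = -4921$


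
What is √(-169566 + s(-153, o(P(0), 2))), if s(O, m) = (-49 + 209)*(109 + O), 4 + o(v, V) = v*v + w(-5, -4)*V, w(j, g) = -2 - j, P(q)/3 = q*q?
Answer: I*√176606 ≈ 420.25*I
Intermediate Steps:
P(q) = 3*q² (P(q) = 3*(q*q) = 3*q²)
o(v, V) = -4 + v² + 3*V (o(v, V) = -4 + (v*v + (-2 - 1*(-5))*V) = -4 + (v² + (-2 + 5)*V) = -4 + (v² + 3*V) = -4 + v² + 3*V)
s(O, m) = 17440 + 160*O (s(O, m) = 160*(109 + O) = 17440 + 160*O)
√(-169566 + s(-153, o(P(0), 2))) = √(-169566 + (17440 + 160*(-153))) = √(-169566 + (17440 - 24480)) = √(-169566 - 7040) = √(-176606) = I*√176606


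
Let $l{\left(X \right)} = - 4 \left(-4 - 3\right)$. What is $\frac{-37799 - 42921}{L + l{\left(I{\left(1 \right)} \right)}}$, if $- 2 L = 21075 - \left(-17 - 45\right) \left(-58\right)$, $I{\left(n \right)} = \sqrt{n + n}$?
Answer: $\frac{161440}{17423} \approx 9.2659$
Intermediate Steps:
$I{\left(n \right)} = \sqrt{2} \sqrt{n}$ ($I{\left(n \right)} = \sqrt{2 n} = \sqrt{2} \sqrt{n}$)
$l{\left(X \right)} = 28$ ($l{\left(X \right)} = \left(-4\right) \left(-7\right) = 28$)
$L = - \frac{17479}{2}$ ($L = - \frac{21075 - \left(-17 - 45\right) \left(-58\right)}{2} = - \frac{21075 - \left(-62\right) \left(-58\right)}{2} = - \frac{21075 - 3596}{2} = \left(- \frac{1}{2}\right) 17479 = - \frac{17479}{2} \approx -8739.5$)
$\frac{-37799 - 42921}{L + l{\left(I{\left(1 \right)} \right)}} = \frac{-37799 - 42921}{- \frac{17479}{2} + 28} = - \frac{80720}{- \frac{17423}{2}} = \left(-80720\right) \left(- \frac{2}{17423}\right) = \frac{161440}{17423}$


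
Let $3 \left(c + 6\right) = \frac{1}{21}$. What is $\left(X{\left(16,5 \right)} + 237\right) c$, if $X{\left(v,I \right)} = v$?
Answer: $- \frac{95381}{63} \approx -1514.0$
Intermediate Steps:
$c = - \frac{377}{63}$ ($c = -6 + \frac{1}{3 \cdot 21} = -6 + \frac{1}{3} \cdot \frac{1}{21} = -6 + \frac{1}{63} = - \frac{377}{63} \approx -5.9841$)
$\left(X{\left(16,5 \right)} + 237\right) c = \left(16 + 237\right) \left(- \frac{377}{63}\right) = 253 \left(- \frac{377}{63}\right) = - \frac{95381}{63}$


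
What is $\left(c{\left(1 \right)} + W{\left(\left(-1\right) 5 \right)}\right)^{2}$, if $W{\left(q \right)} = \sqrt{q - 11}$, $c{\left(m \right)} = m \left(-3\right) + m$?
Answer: $-12 - 16 i \approx -12.0 - 16.0 i$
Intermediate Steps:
$c{\left(m \right)} = - 2 m$ ($c{\left(m \right)} = - 3 m + m = - 2 m$)
$W{\left(q \right)} = \sqrt{-11 + q}$
$\left(c{\left(1 \right)} + W{\left(\left(-1\right) 5 \right)}\right)^{2} = \left(\left(-2\right) 1 + \sqrt{-11 - 5}\right)^{2} = \left(-2 + \sqrt{-11 - 5}\right)^{2} = \left(-2 + \sqrt{-16}\right)^{2} = \left(-2 + 4 i\right)^{2}$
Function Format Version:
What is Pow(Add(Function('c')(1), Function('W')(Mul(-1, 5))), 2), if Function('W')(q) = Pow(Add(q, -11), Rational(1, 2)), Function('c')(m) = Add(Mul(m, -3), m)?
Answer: Add(-12, Mul(-16, I)) ≈ Add(-12.000, Mul(-16.000, I))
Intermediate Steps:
Function('c')(m) = Mul(-2, m) (Function('c')(m) = Add(Mul(-3, m), m) = Mul(-2, m))
Function('W')(q) = Pow(Add(-11, q), Rational(1, 2))
Pow(Add(Function('c')(1), Function('W')(Mul(-1, 5))), 2) = Pow(Add(Mul(-2, 1), Pow(Add(-11, Mul(-1, 5)), Rational(1, 2))), 2) = Pow(Add(-2, Pow(Add(-11, -5), Rational(1, 2))), 2) = Pow(Add(-2, Pow(-16, Rational(1, 2))), 2) = Pow(Add(-2, Mul(4, I)), 2)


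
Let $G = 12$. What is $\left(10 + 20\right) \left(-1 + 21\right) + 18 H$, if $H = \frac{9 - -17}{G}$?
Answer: $639$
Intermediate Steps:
$H = \frac{13}{6}$ ($H = \frac{9 - -17}{12} = \left(9 + 17\right) \frac{1}{12} = 26 \cdot \frac{1}{12} = \frac{13}{6} \approx 2.1667$)
$\left(10 + 20\right) \left(-1 + 21\right) + 18 H = \left(10 + 20\right) \left(-1 + 21\right) + 18 \cdot \frac{13}{6} = 30 \cdot 20 + 39 = 600 + 39 = 639$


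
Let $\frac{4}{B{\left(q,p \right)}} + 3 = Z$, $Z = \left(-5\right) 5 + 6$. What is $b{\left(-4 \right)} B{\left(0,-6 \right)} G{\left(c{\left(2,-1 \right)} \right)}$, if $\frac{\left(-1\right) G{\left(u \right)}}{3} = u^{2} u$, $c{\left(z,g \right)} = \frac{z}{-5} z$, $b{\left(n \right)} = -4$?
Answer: $\frac{1536}{1375} \approx 1.1171$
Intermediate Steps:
$Z = -19$ ($Z = -25 + 6 = -19$)
$B{\left(q,p \right)} = - \frac{2}{11}$ ($B{\left(q,p \right)} = \frac{4}{-3 - 19} = \frac{4}{-22} = 4 \left(- \frac{1}{22}\right) = - \frac{2}{11}$)
$c{\left(z,g \right)} = - \frac{z^{2}}{5}$ ($c{\left(z,g \right)} = z \left(- \frac{1}{5}\right) z = - \frac{z}{5} z = - \frac{z^{2}}{5}$)
$G{\left(u \right)} = - 3 u^{3}$ ($G{\left(u \right)} = - 3 u^{2} u = - 3 u^{3}$)
$b{\left(-4 \right)} B{\left(0,-6 \right)} G{\left(c{\left(2,-1 \right)} \right)} = \left(-4\right) \left(- \frac{2}{11}\right) \left(- 3 \left(- \frac{2^{2}}{5}\right)^{3}\right) = \frac{8 \left(- 3 \left(\left(- \frac{1}{5}\right) 4\right)^{3}\right)}{11} = \frac{8 \left(- 3 \left(- \frac{4}{5}\right)^{3}\right)}{11} = \frac{8 \left(\left(-3\right) \left(- \frac{64}{125}\right)\right)}{11} = \frac{8}{11} \cdot \frac{192}{125} = \frac{1536}{1375}$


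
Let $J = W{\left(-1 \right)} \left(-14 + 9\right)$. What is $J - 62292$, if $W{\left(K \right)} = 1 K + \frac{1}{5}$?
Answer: $-62288$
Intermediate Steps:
$W{\left(K \right)} = \frac{1}{5} + K$ ($W{\left(K \right)} = K + \frac{1}{5} = \frac{1}{5} + K$)
$J = 4$ ($J = \left(\frac{1}{5} - 1\right) \left(-14 + 9\right) = \left(- \frac{4}{5}\right) \left(-5\right) = 4$)
$J - 62292 = 4 - 62292 = -62288$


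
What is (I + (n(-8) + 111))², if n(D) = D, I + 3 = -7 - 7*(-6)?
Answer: 18225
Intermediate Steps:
I = 32 (I = -3 + (-7 - 7*(-6)) = -3 + (-7 + 42) = -3 + 35 = 32)
(I + (n(-8) + 111))² = (32 + (-8 + 111))² = (32 + 103)² = 135² = 18225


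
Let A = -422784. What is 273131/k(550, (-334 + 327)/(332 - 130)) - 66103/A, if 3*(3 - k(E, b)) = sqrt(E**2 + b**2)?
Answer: -126404485650873157/5217114363811200 - 165517386*sqrt(12343210049)/12339904925 ≈ -1514.4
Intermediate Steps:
k(E, b) = 3 - sqrt(E**2 + b**2)/3
273131/k(550, (-334 + 327)/(332 - 130)) - 66103/A = 273131/(3 - sqrt(550**2 + ((-334 + 327)/(332 - 130))**2)/3) - 66103/(-422784) = 273131/(3 - sqrt(302500 + (-7/202)**2)/3) - 66103*(-1/422784) = 273131/(3 - sqrt(302500 + (-7*1/202)**2)/3) + 66103/422784 = 273131/(3 - sqrt(302500 + (-7/202)**2)/3) + 66103/422784 = 273131/(3 - sqrt(302500 + 49/40804)/3) + 66103/422784 = 273131/(3 - sqrt(12343210049)/606) + 66103/422784 = 66103/422784 + 273131/(3 - sqrt(12343210049)/606)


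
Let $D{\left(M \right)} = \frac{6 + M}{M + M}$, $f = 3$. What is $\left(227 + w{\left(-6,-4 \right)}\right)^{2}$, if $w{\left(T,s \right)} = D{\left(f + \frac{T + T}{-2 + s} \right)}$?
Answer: $\frac{5202961}{100} \approx 52030.0$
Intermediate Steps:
$D{\left(M \right)} = \frac{6 + M}{2 M}$
$w{\left(T,s \right)} = \frac{9 + \frac{2 T}{-2 + s}}{2 \left(3 + \frac{2 T}{-2 + s}\right)}$ ($w{\left(T,s \right)} = \frac{6 + \left(3 + \frac{T + T}{-2 + s}\right)}{2 \left(3 + \frac{T + T}{-2 + s}\right)} = \frac{6 + \left(3 + \frac{2 T}{-2 + s}\right)}{2 \left(3 + \frac{2 T}{-2 + s}\right)} = \frac{9 + \frac{2 T}{-2 + s}}{2 \left(3 + \frac{2 T}{-2 + s}\right)}$)
$\left(227 + w{\left(-6,-4 \right)}\right)^{2} = \left(227 + \frac{-18 + 2 \left(-6\right) + 9 \left(-4\right)}{2 \left(-6 + 2 \left(-6\right) + 3 \left(-4\right)\right)}\right)^{2} = \left(227 + \frac{-18 - 12 - 36}{2 \left(-6 - 12 - 12\right)}\right)^{2} = \left(227 + \frac{1}{2} \frac{1}{-30} \left(-66\right)\right)^{2} = \left(227 + \frac{1}{2} \left(- \frac{1}{30}\right) \left(-66\right)\right)^{2} = \left(227 + \frac{11}{10}\right)^{2} = \left(\frac{2281}{10}\right)^{2} = \frac{5202961}{100}$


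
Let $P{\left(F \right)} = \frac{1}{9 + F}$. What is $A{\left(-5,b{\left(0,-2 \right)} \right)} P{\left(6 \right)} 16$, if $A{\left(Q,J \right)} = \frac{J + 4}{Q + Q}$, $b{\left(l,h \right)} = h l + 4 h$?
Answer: $\frac{32}{75} \approx 0.42667$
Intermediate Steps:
$b{\left(l,h \right)} = 4 h + h l$
$A{\left(Q,J \right)} = \frac{4 + J}{2 Q}$
$A{\left(-5,b{\left(0,-2 \right)} \right)} P{\left(6 \right)} 16 = \frac{\frac{1}{2} \frac{1}{-5} \left(4 - 2 \left(4 + 0\right)\right)}{9 + 6} \cdot 16 = \frac{\frac{1}{2} \left(- \frac{1}{5}\right) \left(4 - 8\right)}{15} \cdot 16 = \frac{1}{2} \left(- \frac{1}{5}\right) \left(4 - 8\right) \frac{1}{15} \cdot 16 = \frac{1}{2} \left(- \frac{1}{5}\right) \left(-4\right) \frac{1}{15} \cdot 16 = \frac{2}{5} \cdot \frac{1}{15} \cdot 16 = \frac{2}{75} \cdot 16 = \frac{32}{75}$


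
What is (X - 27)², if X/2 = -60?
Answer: 21609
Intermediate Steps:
X = -120 (X = 2*(-60) = -120)
(X - 27)² = (-120 - 27)² = (-147)² = 21609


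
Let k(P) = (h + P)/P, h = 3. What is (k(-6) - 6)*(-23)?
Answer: 253/2 ≈ 126.50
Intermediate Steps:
k(P) = (3 + P)/P
(k(-6) - 6)*(-23) = ((3 - 6)/(-6) - 6)*(-23) = (-⅙*(-3) - 6)*(-23) = (½ - 6)*(-23) = -11/2*(-23) = 253/2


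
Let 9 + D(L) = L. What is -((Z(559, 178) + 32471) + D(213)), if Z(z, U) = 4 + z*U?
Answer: -132181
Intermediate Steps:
Z(z, U) = 4 + U*z
D(L) = -9 + L
-((Z(559, 178) + 32471) + D(213)) = -(((4 + 178*559) + 32471) + (-9 + 213)) = -(((4 + 99502) + 32471) + 204) = -((99506 + 32471) + 204) = -(131977 + 204) = -1*132181 = -132181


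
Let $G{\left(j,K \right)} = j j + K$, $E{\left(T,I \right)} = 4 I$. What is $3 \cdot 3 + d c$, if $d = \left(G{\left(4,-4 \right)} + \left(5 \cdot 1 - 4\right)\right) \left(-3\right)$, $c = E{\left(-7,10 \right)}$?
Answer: $-1551$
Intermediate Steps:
$c = 40$ ($c = 4 \cdot 10 = 40$)
$G{\left(j,K \right)} = K + j^{2}$ ($G{\left(j,K \right)} = j^{2} + K = K + j^{2}$)
$d = -39$ ($d = \left(\left(-4 + 4^{2}\right) + \left(5 \cdot 1 - 4\right)\right) \left(-3\right) = \left(\left(-4 + 16\right) + \left(5 - 4\right)\right) \left(-3\right) = \left(12 + 1\right) \left(-3\right) = 13 \left(-3\right) = -39$)
$3 \cdot 3 + d c = 3 \cdot 3 - 1560 = 9 - 1560 = -1551$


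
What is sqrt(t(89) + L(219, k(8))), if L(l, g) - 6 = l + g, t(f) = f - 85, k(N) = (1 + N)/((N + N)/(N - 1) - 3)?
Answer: sqrt(5410)/5 ≈ 14.711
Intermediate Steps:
k(N) = (1 + N)/(-3 + 2*N/(-1 + N)) (k(N) = (1 + N)/((2*N)/(-1 + N) - 3) = (1 + N)/(2*N/(-1 + N) - 3) = (1 + N)/(-3 + 2*N/(-1 + N)))
t(f) = -85 + f
L(l, g) = 6 + g + l (L(l, g) = 6 + (l + g) = 6 + (g + l) = 6 + g + l)
sqrt(t(89) + L(219, k(8))) = sqrt((-85 + 89) + (6 + (1 - 1*8**2)/(-3 + 8) + 219)) = sqrt(4 + (6 + (1 - 1*64)/5 + 219)) = sqrt(4 + (6 + (1 - 64)/5 + 219)) = sqrt(4 + (6 + (1/5)*(-63) + 219)) = sqrt(4 + (6 - 63/5 + 219)) = sqrt(4 + 1062/5) = sqrt(1082/5) = sqrt(5410)/5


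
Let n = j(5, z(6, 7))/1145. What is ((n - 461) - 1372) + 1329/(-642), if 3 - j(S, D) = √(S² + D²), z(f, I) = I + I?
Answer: -449646583/245030 - √221/1145 ≈ -1835.1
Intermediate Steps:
z(f, I) = 2*I
j(S, D) = 3 - √(D² + S²) (j(S, D) = 3 - √(S² + D²) = 3 - √(D² + S²))
n = 3/1145 - √221/1145 (n = (3 - √((2*7)² + 5²))/1145 = (3 - √(14² + 25))*(1/1145) = (3 - √(196 + 25))*(1/1145) = (3 - √221)*(1/1145) = 3/1145 - √221/1145 ≈ -0.010363)
((n - 461) - 1372) + 1329/(-642) = (((3/1145 - √221/1145) - 461) - 1372) + 1329/(-642) = ((-527842/1145 - √221/1145) - 1372) + 1329*(-1/642) = (-2098782/1145 - √221/1145) - 443/214 = -449646583/245030 - √221/1145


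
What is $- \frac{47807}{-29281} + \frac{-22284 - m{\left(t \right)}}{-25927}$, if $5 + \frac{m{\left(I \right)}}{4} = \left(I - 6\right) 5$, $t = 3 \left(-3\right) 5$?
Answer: $\frac{1861537653}{759168487} \approx 2.4521$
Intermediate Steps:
$t = -45$ ($t = \left(-9\right) 5 = -45$)
$m{\left(I \right)} = -140 + 20 I$ ($m{\left(I \right)} = -20 + 4 \left(I - 6\right) 5 = -20 + 4 \left(-6 + I\right) 5 = -20 + 4 \left(-30 + 5 I\right) = -20 + \left(-120 + 20 I\right) = -140 + 20 I$)
$- \frac{47807}{-29281} + \frac{-22284 - m{\left(t \right)}}{-25927} = - \frac{47807}{-29281} + \frac{-22284 - \left(-140 + 20 \left(-45\right)\right)}{-25927} = \left(-47807\right) \left(- \frac{1}{29281}\right) + \left(-22284 - \left(-140 - 900\right)\right) \left(- \frac{1}{25927}\right) = \frac{47807}{29281} + \left(-22284 - -1040\right) \left(- \frac{1}{25927}\right) = \frac{47807}{29281} + \left(-22284 + 1040\right) \left(- \frac{1}{25927}\right) = \frac{47807}{29281} - - \frac{21244}{25927} = \frac{47807}{29281} + \frac{21244}{25927} = \frac{1861537653}{759168487}$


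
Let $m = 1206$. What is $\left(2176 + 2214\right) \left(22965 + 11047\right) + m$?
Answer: $149313886$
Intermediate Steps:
$\left(2176 + 2214\right) \left(22965 + 11047\right) + m = \left(2176 + 2214\right) \left(22965 + 11047\right) + 1206 = 4390 \cdot 34012 + 1206 = 149312680 + 1206 = 149313886$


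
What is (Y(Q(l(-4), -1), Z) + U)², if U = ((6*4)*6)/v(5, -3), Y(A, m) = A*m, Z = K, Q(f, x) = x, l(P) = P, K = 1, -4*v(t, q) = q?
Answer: 36481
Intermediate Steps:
v(t, q) = -q/4
Z = 1
U = 192 (U = ((6*4)*6)/((-¼*(-3))) = (24*6)/(¾) = 144*(4/3) = 192)
(Y(Q(l(-4), -1), Z) + U)² = (-1*1 + 192)² = (-1 + 192)² = 191² = 36481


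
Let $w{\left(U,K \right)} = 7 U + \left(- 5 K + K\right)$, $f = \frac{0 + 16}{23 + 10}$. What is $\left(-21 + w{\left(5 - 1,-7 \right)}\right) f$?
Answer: $\frac{560}{33} \approx 16.97$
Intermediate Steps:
$f = \frac{16}{33} \approx 0.48485$
$w{\left(U,K \right)} = - 4 K + 7 U$ ($w{\left(U,K \right)} = 7 U - 4 K = - 4 K + 7 U$)
$\left(-21 + w{\left(5 - 1,-7 \right)}\right) f = \left(-21 + \left(\left(-4\right) \left(-7\right) + 7 \left(5 - 1\right)\right)\right) \frac{16}{33} = \left(-21 + \left(28 + 7 \left(5 - 1\right)\right)\right) \frac{16}{33} = \left(-21 + \left(28 + 7 \cdot 4\right)\right) \frac{16}{33} = \left(-21 + \left(28 + 28\right)\right) \frac{16}{33} = \left(-21 + 56\right) \frac{16}{33} = 35 \cdot \frac{16}{33} = \frac{560}{33}$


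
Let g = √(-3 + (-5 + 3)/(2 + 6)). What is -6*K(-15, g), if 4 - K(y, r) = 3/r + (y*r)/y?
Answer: -24 + 3*I*√13/13 ≈ -24.0 + 0.83205*I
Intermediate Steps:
g = I*√13/2 (g = √(-3 - 2/8) = √(-3 - 2*⅛) = √(-3 - ¼) = √(-13/4) = I*√13/2 ≈ 1.8028*I)
K(y, r) = 4 - r - 3/r (K(y, r) = 4 - (3/r + (y*r)/y) = 4 - (3/r + (r*y)/y) = 4 - (3/r + r) = 4 - (r + 3/r) = 4 + (-r - 3/r) = 4 - r - 3/r)
-6*K(-15, g) = -6*(4 - I*√13/2 - 3*(-2*I*√13/13)) = -6*(4 - I*√13/2 - (-6)*I*√13/13) = -6*(4 - I*√13/2 + 6*I*√13/13) = -6*(4 - I*√13/26) = -24 + 3*I*√13/13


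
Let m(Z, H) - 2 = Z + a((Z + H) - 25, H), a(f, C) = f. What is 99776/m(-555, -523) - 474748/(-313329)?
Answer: -55211108/939987 ≈ -58.736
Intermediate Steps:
m(Z, H) = -23 + H + 2*Z (m(Z, H) = 2 + (Z + ((Z + H) - 25)) = 2 + (Z + ((H + Z) - 25)) = 2 + (Z + (-25 + H + Z)) = 2 + (-25 + H + 2*Z) = -23 + H + 2*Z)
99776/m(-555, -523) - 474748/(-313329) = 99776/(-23 - 523 + 2*(-555)) - 474748/(-313329) = 99776/(-23 - 523 - 1110) - 474748*(-1/313329) = 99776/(-1656) + 474748/313329 = 99776*(-1/1656) + 474748/313329 = -12472/207 + 474748/313329 = -55211108/939987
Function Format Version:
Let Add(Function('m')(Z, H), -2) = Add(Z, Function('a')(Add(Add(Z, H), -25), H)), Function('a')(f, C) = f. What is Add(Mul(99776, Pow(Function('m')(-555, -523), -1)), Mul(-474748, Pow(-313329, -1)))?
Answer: Rational(-55211108, 939987) ≈ -58.736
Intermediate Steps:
Function('m')(Z, H) = Add(-23, H, Mul(2, Z)) (Function('m')(Z, H) = Add(2, Add(Z, Add(Add(Z, H), -25))) = Add(2, Add(Z, Add(Add(H, Z), -25))) = Add(2, Add(Z, Add(-25, H, Z))) = Add(2, Add(-25, H, Mul(2, Z))) = Add(-23, H, Mul(2, Z)))
Add(Mul(99776, Pow(Function('m')(-555, -523), -1)), Mul(-474748, Pow(-313329, -1))) = Add(Mul(99776, Pow(Add(-23, -523, Mul(2, -555)), -1)), Mul(-474748, Pow(-313329, -1))) = Add(Mul(99776, Pow(Add(-23, -523, -1110), -1)), Mul(-474748, Rational(-1, 313329))) = Add(Mul(99776, Pow(-1656, -1)), Rational(474748, 313329)) = Add(Mul(99776, Rational(-1, 1656)), Rational(474748, 313329)) = Add(Rational(-12472, 207), Rational(474748, 313329)) = Rational(-55211108, 939987)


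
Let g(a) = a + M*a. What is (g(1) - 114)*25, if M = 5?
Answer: -2700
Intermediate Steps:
g(a) = 6*a (g(a) = a + 5*a = 6*a)
(g(1) - 114)*25 = (6*1 - 114)*25 = (6 - 114)*25 = -108*25 = -2700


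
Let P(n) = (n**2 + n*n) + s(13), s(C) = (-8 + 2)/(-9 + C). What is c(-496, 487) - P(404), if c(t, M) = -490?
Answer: -653841/2 ≈ -3.2692e+5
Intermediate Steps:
s(C) = -6/(-9 + C)
P(n) = -3/2 + 2*n**2 (P(n) = (n**2 + n*n) - 6/(-9 + 13) = (n**2 + n**2) - 6/4 = 2*n**2 - 6*1/4 = 2*n**2 - 3/2 = -3/2 + 2*n**2)
c(-496, 487) - P(404) = -490 - (-3/2 + 2*404**2) = -490 - (-3/2 + 2*163216) = -490 - (-3/2 + 326432) = -490 - 1*652861/2 = -490 - 652861/2 = -653841/2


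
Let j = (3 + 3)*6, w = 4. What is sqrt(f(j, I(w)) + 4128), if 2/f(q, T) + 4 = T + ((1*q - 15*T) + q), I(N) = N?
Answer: sqrt(148614)/6 ≈ 64.251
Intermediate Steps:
j = 36 (j = 6*6 = 36)
f(q, T) = 2/(-4 - 14*T + 2*q) (f(q, T) = 2/(-4 + (T + ((1*q - 15*T) + q))) = 2/(-4 + (T + ((q - 15*T) + q))) = 2/(-4 + (T + (-15*T + 2*q))) = 2/(-4 + (-14*T + 2*q)) = 2/(-4 - 14*T + 2*q))
sqrt(f(j, I(w)) + 4128) = sqrt(1/(-2 + 36 - 7*4) + 4128) = sqrt(1/(-2 + 36 - 28) + 4128) = sqrt(1/6 + 4128) = sqrt(24769/6) = sqrt(148614)/6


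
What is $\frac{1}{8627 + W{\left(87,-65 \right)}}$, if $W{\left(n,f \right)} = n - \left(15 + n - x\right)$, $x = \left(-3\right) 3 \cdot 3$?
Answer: $\frac{1}{8585} \approx 0.00011648$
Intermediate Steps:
$x = -27$ ($x = \left(-9\right) 3 = -27$)
$W{\left(n,f \right)} = -42$ ($W{\left(n,f \right)} = n - \left(42 + n\right) = -42$)
$\frac{1}{8627 + W{\left(87,-65 \right)}} = \frac{1}{8627 - 42} = \frac{1}{8585}$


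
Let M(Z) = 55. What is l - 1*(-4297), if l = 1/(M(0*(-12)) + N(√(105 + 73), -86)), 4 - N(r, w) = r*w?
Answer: 5641991020/1313007 + 86*√178/1313007 ≈ 4297.0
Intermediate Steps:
N(r, w) = 4 - r*w
l = 1/(59 + 86*√178) (l = 1/(55 + (4 - 1*√(105 + 73)*(-86))) = 1/(55 + (4 - 1*√178*(-86))) = 1/(55 + (4 + 86*√178)) = 1/(59 + 86*√178) ≈ 0.00082892)
l - 1*(-4297) = (-59/1313007 + 86*√178/1313007) - 1*(-4297) = (-59/1313007 + 86*√178/1313007) + 4297 = 5641991020/1313007 + 86*√178/1313007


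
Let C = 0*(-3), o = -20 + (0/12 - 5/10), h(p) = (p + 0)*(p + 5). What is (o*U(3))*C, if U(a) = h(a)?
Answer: 0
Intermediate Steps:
h(p) = p*(5 + p)
U(a) = a*(5 + a)
o = -41/2 (o = -20 + (0*(1/12) - 5*⅒) = -20 + (0 - ½) = -20 - ½ = -41/2 ≈ -20.500)
C = 0
(o*U(3))*C = -123*(5 + 3)/2*0 = -123*8/2*0 = -41/2*24*0 = -492*0 = 0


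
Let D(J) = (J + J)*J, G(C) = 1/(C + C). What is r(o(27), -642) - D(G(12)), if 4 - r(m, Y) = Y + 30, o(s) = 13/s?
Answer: 177407/288 ≈ 616.00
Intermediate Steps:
G(C) = 1/(2*C)
r(m, Y) = -26 - Y (r(m, Y) = 4 - (Y + 30) = 4 - (30 + Y) = 4 + (-30 - Y) = -26 - Y)
D(J) = 2*J**2 (D(J) = (2*J)*J = 2*J**2)
r(o(27), -642) - D(G(12)) = (-26 - 1*(-642)) - 2*((1/2)/12)**2 = (-26 + 642) - 2*((1/2)*(1/12))**2 = 616 - 2*(1/24)**2 = 616 - 2/576 = 616 - 1*1/288 = 616 - 1/288 = 177407/288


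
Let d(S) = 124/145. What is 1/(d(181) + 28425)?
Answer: 145/4121749 ≈ 3.5179e-5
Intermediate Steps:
d(S) = 124/145 (d(S) = 124*(1/145) = 124/145)
1/(d(181) + 28425) = 1/(124/145 + 28425) = 1/(4121749/145) = 145/4121749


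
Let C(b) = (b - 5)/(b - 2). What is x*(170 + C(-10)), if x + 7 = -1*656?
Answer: -454155/4 ≈ -1.1354e+5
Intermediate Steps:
C(b) = (-5 + b)/(-2 + b)
x = -663 (x = -7 - 1*656 = -7 - 656 = -663)
x*(170 + C(-10)) = -663*(170 + (-5 - 10)/(-2 - 10)) = -663*(170 - 15/(-12)) = -663*(170 - 1/12*(-15)) = -663*(170 + 5/4) = -663*685/4 = -454155/4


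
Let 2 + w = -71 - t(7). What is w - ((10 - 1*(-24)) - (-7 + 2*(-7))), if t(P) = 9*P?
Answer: -191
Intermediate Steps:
w = -136 (w = -2 + (-71 - 9*7) = -2 + (-71 - 1*63) = -2 + (-71 - 63) = -2 - 134 = -136)
w - ((10 - 1*(-24)) - (-7 + 2*(-7))) = -136 - ((10 - 1*(-24)) - (-7 + 2*(-7))) = -136 - ((10 + 24) - (-7 - 14)) = -136 - (34 - 1*(-21)) = -136 - (34 + 21) = -136 - 1*55 = -136 - 55 = -191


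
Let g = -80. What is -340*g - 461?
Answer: 26739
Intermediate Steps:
-340*g - 461 = -340*(-80) - 461 = 27200 - 461 = 26739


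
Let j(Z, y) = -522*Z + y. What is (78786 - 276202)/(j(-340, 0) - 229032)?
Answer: 24677/6444 ≈ 3.8295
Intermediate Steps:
j(Z, y) = y - 522*Z
(78786 - 276202)/(j(-340, 0) - 229032) = (78786 - 276202)/((0 - 522*(-340)) - 229032) = -197416/((0 + 177480) - 229032) = -197416/(177480 - 229032) = -197416/(-51552) = -197416*(-1/51552) = 24677/6444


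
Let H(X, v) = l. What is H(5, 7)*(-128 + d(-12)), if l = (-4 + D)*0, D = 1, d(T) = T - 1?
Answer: 0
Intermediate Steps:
d(T) = -1 + T
l = 0 (l = (-4 + 1)*0 = -3*0 = 0)
H(X, v) = 0
H(5, 7)*(-128 + d(-12)) = 0*(-128 + (-1 - 12)) = 0*(-128 - 13) = 0*(-141) = 0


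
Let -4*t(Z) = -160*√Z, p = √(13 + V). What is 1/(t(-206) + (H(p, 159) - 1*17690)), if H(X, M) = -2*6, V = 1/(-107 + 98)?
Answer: -8851/156845202 - 10*I*√206/78422601 ≈ -5.6431e-5 - 1.8302e-6*I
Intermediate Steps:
V = -⅑ (V = 1/(-9) = -⅑ ≈ -0.11111)
p = 2*√29/3 (p = √(13 - ⅑) = √(116/9) = 2*√29/3 ≈ 3.5901)
H(X, M) = -12
t(Z) = 40*√Z (t(Z) = -(-40)*√Z = 40*√Z)
1/(t(-206) + (H(p, 159) - 1*17690)) = 1/(40*√(-206) + (-12 - 1*17690)) = 1/(40*(I*√206) + (-12 - 17690)) = 1/(40*I*√206 - 17702) = 1/(-17702 + 40*I*√206)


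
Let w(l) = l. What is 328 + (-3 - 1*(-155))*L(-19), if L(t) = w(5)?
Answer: 1088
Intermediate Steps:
L(t) = 5
328 + (-3 - 1*(-155))*L(-19) = 328 + (-3 - 1*(-155))*5 = 328 + (-3 + 155)*5 = 328 + 152*5 = 328 + 760 = 1088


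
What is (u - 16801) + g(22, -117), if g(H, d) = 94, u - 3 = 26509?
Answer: 9805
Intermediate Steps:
u = 26512 (u = 3 + 26509 = 26512)
(u - 16801) + g(22, -117) = (26512 - 16801) + 94 = 9711 + 94 = 9805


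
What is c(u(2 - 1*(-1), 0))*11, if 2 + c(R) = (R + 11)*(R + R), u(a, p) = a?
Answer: 902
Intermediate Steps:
c(R) = -2 + 2*R*(11 + R) (c(R) = -2 + (R + 11)*(R + R) = -2 + (11 + R)*(2*R) = -2 + 2*R*(11 + R))
c(u(2 - 1*(-1), 0))*11 = (-2 + 2*(2 - 1*(-1))**2 + 22*(2 - 1*(-1)))*11 = (-2 + 2*(2 + 1)**2 + 22*(2 + 1))*11 = (-2 + 2*3**2 + 22*3)*11 = (-2 + 2*9 + 66)*11 = (-2 + 18 + 66)*11 = 82*11 = 902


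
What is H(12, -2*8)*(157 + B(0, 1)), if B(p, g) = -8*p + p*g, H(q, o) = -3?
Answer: -471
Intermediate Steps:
B(p, g) = -8*p + g*p
H(12, -2*8)*(157 + B(0, 1)) = -3*(157 + 0*(-8 + 1)) = -3*(157 + 0*(-7)) = -3*(157 + 0) = -3*157 = -471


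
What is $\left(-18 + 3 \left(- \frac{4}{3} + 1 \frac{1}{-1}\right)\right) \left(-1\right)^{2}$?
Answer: $-25$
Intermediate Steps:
$\left(-18 + 3 \left(- \frac{4}{3} + 1 \frac{1}{-1}\right)\right) \left(-1\right)^{2} = \left(-18 + 3 \left(\left(-4\right) \frac{1}{3} + 1 \left(-1\right)\right)\right) 1 = \left(-18 + 3 \left(- \frac{4}{3} - 1\right)\right) 1 = \left(-18 + 3 \left(- \frac{7}{3}\right)\right) 1 = \left(-18 - 7\right) 1 = \left(-25\right) 1 = -25$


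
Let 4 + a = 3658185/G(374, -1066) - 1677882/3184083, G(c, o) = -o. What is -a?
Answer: -3877533039077/1131410826 ≈ -3427.2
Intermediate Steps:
a = 3877533039077/1131410826 (a = -4 + (3658185/((-1*(-1066))) - 1677882/3184083) = -4 + (3658185/1066 - 1677882*1/3184083) = -4 + (3658185*(1/1066) - 559294/1061361) = -4 + (3658185/1066 - 559294/1061361) = -4 + 3882058682381/1131410826 = 3877533039077/1131410826 ≈ 3427.2)
-a = -1*3877533039077/1131410826 = -3877533039077/1131410826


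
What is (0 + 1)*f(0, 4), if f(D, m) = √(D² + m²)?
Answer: 4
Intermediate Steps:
(0 + 1)*f(0, 4) = (0 + 1)*√(0² + 4²) = 1*√(0 + 16) = 1*√16 = 1*4 = 4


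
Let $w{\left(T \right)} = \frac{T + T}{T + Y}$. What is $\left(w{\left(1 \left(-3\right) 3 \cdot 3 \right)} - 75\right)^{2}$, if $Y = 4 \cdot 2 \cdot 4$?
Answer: $\frac{184041}{25} \approx 7361.6$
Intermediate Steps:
$Y = 32$ ($Y = 8 \cdot 4 = 32$)
$w{\left(T \right)} = \frac{2 T}{32 + T}$ ($w{\left(T \right)} = \frac{T + T}{T + 32} = \frac{2 T}{32 + T}$)
$\left(w{\left(1 \left(-3\right) 3 \cdot 3 \right)} - 75\right)^{2} = \left(\frac{2 \cdot 1 \left(-3\right) 3 \cdot 3}{32 + 1 \left(-3\right) 3 \cdot 3} - 75\right)^{2} = \left(\frac{2 \left(\left(-3\right) 9\right)}{32 - 27} - 75\right)^{2} = \left(2 \left(-27\right) \frac{1}{32 - 27} - 75\right)^{2} = \left(2 \left(-27\right) \frac{1}{5} - 75\right)^{2} = \left(- \frac{54}{5} - 75\right)^{2} = \left(- \frac{429}{5}\right)^{2} = \frac{184041}{25}$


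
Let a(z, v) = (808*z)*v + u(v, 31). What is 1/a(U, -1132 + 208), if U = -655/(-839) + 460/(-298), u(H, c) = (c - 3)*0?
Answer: 125011/71206212000 ≈ 1.7556e-6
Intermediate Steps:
u(H, c) = 0 (u(H, c) = (-3 + c)*0 = 0)
U = -95375/125011 (U = -655*(-1/839) + 460*(-1/298) = 655/839 - 230/149 = -95375/125011 ≈ -0.76293)
a(z, v) = 808*v*z (a(z, v) = (808*z)*v + 0 = 808*v*z + 0 = 808*v*z)
1/a(U, -1132 + 208) = 1/(808*(-1132 + 208)*(-95375/125011)) = 1/(808*(-924)*(-95375/125011)) = 1/(71206212000/125011) = 125011/71206212000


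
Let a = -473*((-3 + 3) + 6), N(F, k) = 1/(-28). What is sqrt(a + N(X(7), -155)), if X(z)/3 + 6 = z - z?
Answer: I*sqrt(556255)/14 ≈ 53.273*I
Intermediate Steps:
X(z) = -18 (X(z) = -18 + 3*(z - z) = -18 + 3*0 = -18 + 0 = -18)
N(F, k) = -1/28
a = -2838 (a = -473*(0 + 6) = -473*6 = -2838)
sqrt(a + N(X(7), -155)) = sqrt(-2838 - 1/28) = sqrt(-79465/28) = I*sqrt(556255)/14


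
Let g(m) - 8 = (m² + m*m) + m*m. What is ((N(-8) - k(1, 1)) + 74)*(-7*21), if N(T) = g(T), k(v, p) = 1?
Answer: -40131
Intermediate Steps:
g(m) = 8 + 3*m² (g(m) = 8 + ((m² + m*m) + m*m) = 8 + ((m² + m²) + m²) = 8 + (2*m² + m²) = 8 + 3*m²)
N(T) = 8 + 3*T²
((N(-8) - k(1, 1)) + 74)*(-7*21) = (((8 + 3*(-8)²) - 1*1) + 74)*(-7*21) = (((8 + 3*64) - 1) + 74)*(-147) = (((8 + 192) - 1) + 74)*(-147) = ((200 - 1) + 74)*(-147) = (199 + 74)*(-147) = 273*(-147) = -40131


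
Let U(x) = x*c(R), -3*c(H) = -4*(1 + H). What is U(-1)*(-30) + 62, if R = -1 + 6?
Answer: 302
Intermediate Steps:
R = 5
c(H) = 4/3 + 4*H/3 (c(H) = -(-4)*(1 + H)/3 = -(-4 - 4*H)/3 = 4/3 + 4*H/3)
U(x) = 8*x (U(x) = x*(4/3 + (4/3)*5) = x*(4/3 + 20/3) = x*8 = 8*x)
U(-1)*(-30) + 62 = (8*(-1))*(-30) + 62 = -8*(-30) + 62 = 240 + 62 = 302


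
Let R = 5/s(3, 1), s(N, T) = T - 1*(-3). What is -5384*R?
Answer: -6730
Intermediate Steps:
s(N, T) = 3 + T (s(N, T) = T + 3 = 3 + T)
R = 5/4 (R = 5/(3 + 1) = 5/4 ≈ 1.2500)
-5384*R = -5384*5/4 = -6730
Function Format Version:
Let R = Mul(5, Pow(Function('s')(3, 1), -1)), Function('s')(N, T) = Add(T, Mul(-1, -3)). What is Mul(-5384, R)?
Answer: -6730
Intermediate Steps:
Function('s')(N, T) = Add(3, T) (Function('s')(N, T) = Add(T, 3) = Add(3, T))
R = Rational(5, 4) (R = Mul(5, Pow(Add(3, 1), -1)) = Mul(5, Pow(4, -1)) = Mul(5, Rational(1, 4)) = Rational(5, 4) ≈ 1.2500)
Mul(-5384, R) = Mul(-5384, Rational(5, 4)) = -6730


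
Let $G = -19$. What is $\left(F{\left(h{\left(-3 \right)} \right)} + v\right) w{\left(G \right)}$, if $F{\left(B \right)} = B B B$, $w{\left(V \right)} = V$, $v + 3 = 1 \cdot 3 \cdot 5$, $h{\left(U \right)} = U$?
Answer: $285$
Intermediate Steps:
$v = 12$ ($v = -3 + 1 \cdot 3 \cdot 5 = -3 + 3 \cdot 5 = -3 + 15 = 12$)
$F{\left(B \right)} = B^{3}$ ($F{\left(B \right)} = B^{2} B = B^{3}$)
$\left(F{\left(h{\left(-3 \right)} \right)} + v\right) w{\left(G \right)} = \left(\left(-3\right)^{3} + 12\right) \left(-19\right) = \left(-27 + 12\right) \left(-19\right) = \left(-15\right) \left(-19\right) = 285$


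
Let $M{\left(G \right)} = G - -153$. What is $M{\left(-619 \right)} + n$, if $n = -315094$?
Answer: $-315560$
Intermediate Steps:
$M{\left(G \right)} = 153 + G$ ($M{\left(G \right)} = G + 153 = 153 + G$)
$M{\left(-619 \right)} + n = \left(153 - 619\right) - 315094 = -466 - 315094 = -315560$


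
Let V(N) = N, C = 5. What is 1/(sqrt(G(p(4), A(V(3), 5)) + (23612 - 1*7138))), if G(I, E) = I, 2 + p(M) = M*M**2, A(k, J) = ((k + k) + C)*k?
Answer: sqrt(4134)/8268 ≈ 0.0077765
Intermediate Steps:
A(k, J) = k*(5 + 2*k) (A(k, J) = ((k + k) + 5)*k = (2*k + 5)*k = (5 + 2*k)*k = k*(5 + 2*k))
p(M) = -2 + M**3 (p(M) = -2 + M*M**2 = -2 + M**3)
1/(sqrt(G(p(4), A(V(3), 5)) + (23612 - 1*7138))) = 1/(sqrt((-2 + 4**3) + (23612 - 1*7138))) = 1/(sqrt((-2 + 64) + (23612 - 7138))) = 1/(sqrt(62 + 16474)) = 1/(sqrt(16536)) = 1/(2*sqrt(4134)) = sqrt(4134)/8268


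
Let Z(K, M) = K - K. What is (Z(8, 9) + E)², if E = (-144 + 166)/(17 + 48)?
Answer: 484/4225 ≈ 0.11456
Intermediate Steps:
Z(K, M) = 0
E = 22/65 ≈ 0.33846
(Z(8, 9) + E)² = (0 + 22/65)² = (22/65)² = 484/4225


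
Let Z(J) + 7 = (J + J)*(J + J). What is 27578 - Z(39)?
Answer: 21501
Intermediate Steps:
Z(J) = -7 + 4*J**2 (Z(J) = -7 + (J + J)*(J + J) = -7 + (2*J)*(2*J) = -7 + 4*J**2)
27578 - Z(39) = 27578 - (-7 + 4*39**2) = 27578 - (-7 + 4*1521) = 27578 - (-7 + 6084) = 27578 - 1*6077 = 27578 - 6077 = 21501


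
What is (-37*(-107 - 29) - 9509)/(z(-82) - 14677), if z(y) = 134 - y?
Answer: 4477/14461 ≈ 0.30959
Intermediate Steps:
(-37*(-107 - 29) - 9509)/(z(-82) - 14677) = (-37*(-107 - 29) - 9509)/((134 - 1*(-82)) - 14677) = (-37*(-136) - 9509)/((134 + 82) - 14677) = (5032 - 9509)/(216 - 14677) = -4477/(-14461) = -4477*(-1/14461) = 4477/14461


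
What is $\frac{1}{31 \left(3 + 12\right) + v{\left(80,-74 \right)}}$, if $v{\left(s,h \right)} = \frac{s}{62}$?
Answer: $\frac{31}{14455} \approx 0.0021446$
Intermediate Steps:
$v{\left(s,h \right)} = \frac{s}{62}$ ($v{\left(s,h \right)} = s \frac{1}{62} = \frac{s}{62}$)
$\frac{1}{31 \left(3 + 12\right) + v{\left(80,-74 \right)}} = \frac{1}{31 \left(3 + 12\right) + \frac{1}{62} \cdot 80} = \frac{1}{31 \cdot 15 + \frac{40}{31}} = \frac{1}{465 + \frac{40}{31}} = \frac{1}{\frac{14455}{31}} = \frac{31}{14455}$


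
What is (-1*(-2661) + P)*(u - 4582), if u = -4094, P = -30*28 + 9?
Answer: -15877080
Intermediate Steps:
P = -831 (P = -840 + 9 = -831)
(-1*(-2661) + P)*(u - 4582) = (-1*(-2661) - 831)*(-4094 - 4582) = (2661 - 831)*(-8676) = 1830*(-8676) = -15877080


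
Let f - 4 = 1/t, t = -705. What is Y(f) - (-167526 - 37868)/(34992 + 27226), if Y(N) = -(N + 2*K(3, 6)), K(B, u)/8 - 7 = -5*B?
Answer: 2791981274/21931845 ≈ 127.30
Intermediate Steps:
K(B, u) = 56 - 40*B (K(B, u) = 56 + 8*(-5*B) = 56 - 40*B)
f = 2819/705 (f = 4 + 1/(-705) = 4 - 1/705 = 2819/705 ≈ 3.9986)
Y(N) = 128 - N (Y(N) = -(N + 2*(56 - 40*3)) = -(N + 2*(56 - 120)) = -(N + 2*(-64)) = -(N - 128) = -(-128 + N) = 128 - N)
Y(f) - (-167526 - 37868)/(34992 + 27226) = (128 - 1*2819/705) - (-167526 - 37868)/(34992 + 27226) = (128 - 2819/705) - (-205394)/62218 = 87421/705 - (-205394)/62218 = 87421/705 - 1*(-102697/31109) = 87421/705 + 102697/31109 = 2791981274/21931845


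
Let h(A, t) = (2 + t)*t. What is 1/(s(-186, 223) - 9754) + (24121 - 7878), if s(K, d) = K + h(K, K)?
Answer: 394445013/24284 ≈ 16243.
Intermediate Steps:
h(A, t) = t*(2 + t)
s(K, d) = K + K*(2 + K)
1/(s(-186, 223) - 9754) + (24121 - 7878) = 1/(-186*(3 - 186) - 9754) + (24121 - 7878) = 1/(-186*(-183) - 9754) + 16243 = 1/(34038 - 9754) + 16243 = 1/24284 + 16243 = 394445013/24284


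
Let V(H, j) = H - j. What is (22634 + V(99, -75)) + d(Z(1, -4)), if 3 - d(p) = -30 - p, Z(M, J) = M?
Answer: 22842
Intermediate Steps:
d(p) = 33 + p (d(p) = 3 - (-30 - p) = 3 + (30 + p) = 33 + p)
(22634 + V(99, -75)) + d(Z(1, -4)) = (22634 + (99 - 1*(-75))) + (33 + 1) = (22634 + (99 + 75)) + 34 = (22634 + 174) + 34 = 22808 + 34 = 22842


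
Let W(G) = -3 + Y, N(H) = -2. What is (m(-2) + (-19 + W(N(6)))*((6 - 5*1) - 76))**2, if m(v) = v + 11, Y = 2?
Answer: 2277081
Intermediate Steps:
m(v) = 11 + v
W(G) = -1 (W(G) = -3 + 2 = -1)
(m(-2) + (-19 + W(N(6)))*((6 - 5*1) - 76))**2 = ((11 - 2) + (-19 - 1)*((6 - 5*1) - 76))**2 = (9 - 20*((6 - 5) - 76))**2 = (9 - 20*(1 - 76))**2 = (9 - 20*(-75))**2 = (9 + 1500)**2 = 1509**2 = 2277081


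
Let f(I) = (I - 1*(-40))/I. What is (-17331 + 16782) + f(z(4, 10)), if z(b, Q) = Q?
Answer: -544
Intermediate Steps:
f(I) = (40 + I)/I (f(I) = (I + 40)/I = (40 + I)/I)
(-17331 + 16782) + f(z(4, 10)) = (-17331 + 16782) + (40 + 10)/10 = -549 + (⅒)*50 = -549 + 5 = -544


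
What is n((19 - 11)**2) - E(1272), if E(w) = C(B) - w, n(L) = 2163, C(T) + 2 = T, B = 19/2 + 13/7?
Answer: 47959/14 ≈ 3425.6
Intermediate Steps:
B = 159/14 (B = 19*(1/2) + 13*(1/7) = 19/2 + 13/7 = 159/14 ≈ 11.357)
C(T) = -2 + T
E(w) = 131/14 - w (E(w) = (-2 + 159/14) - w = 131/14 - w)
n((19 - 11)**2) - E(1272) = 2163 - (131/14 - 1*1272) = 2163 - (131/14 - 1272) = 2163 - 1*(-17677/14) = 2163 + 17677/14 = 47959/14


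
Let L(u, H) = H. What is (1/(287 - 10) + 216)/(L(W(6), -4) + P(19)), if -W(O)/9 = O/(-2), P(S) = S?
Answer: 59833/4155 ≈ 14.400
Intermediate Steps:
W(O) = 9*O/2 (W(O) = -9*O/(-2) = -9*O*(-1)/2 = -(-9)*O/2 = 9*O/2)
(1/(287 - 10) + 216)/(L(W(6), -4) + P(19)) = (1/(287 - 10) + 216)/(-4 + 19) = (1/277 + 216)/15 = (1/277 + 216)*(1/15) = (59833/277)*(1/15) = 59833/4155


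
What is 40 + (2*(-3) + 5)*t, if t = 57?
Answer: -17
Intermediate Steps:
40 + (2*(-3) + 5)*t = 40 + (2*(-3) + 5)*57 = 40 + (-6 + 5)*57 = 40 - 1*57 = 40 - 57 = -17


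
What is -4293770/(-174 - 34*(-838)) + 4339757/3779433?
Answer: -8052561396842/53512991847 ≈ -150.48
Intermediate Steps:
-4293770/(-174 - 34*(-838)) + 4339757/3779433 = -4293770/(-174 + 28492) + 4339757*(1/3779433) = -4293770/28318 + 4339757/3779433 = -4293770*1/28318 + 4339757/3779433 = -2146885/14159 + 4339757/3779433 = -8052561396842/53512991847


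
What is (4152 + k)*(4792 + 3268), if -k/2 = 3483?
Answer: -22680840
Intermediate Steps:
k = -6966 (k = -2*3483 = -6966)
(4152 + k)*(4792 + 3268) = (4152 - 6966)*(4792 + 3268) = -2814*8060 = -22680840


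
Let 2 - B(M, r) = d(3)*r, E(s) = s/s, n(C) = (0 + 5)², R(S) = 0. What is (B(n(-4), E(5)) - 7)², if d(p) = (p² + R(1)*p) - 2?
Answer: 144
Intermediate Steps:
n(C) = 25 (n(C) = 5² = 25)
E(s) = 1
d(p) = -2 + p² (d(p) = (p² + 0*p) - 2 = (p² + 0) - 2 = p² - 2 = -2 + p²)
B(M, r) = 2 - 7*r (B(M, r) = 2 - (-2 + 3²)*r = 2 - (-2 + 9)*r = 2 - 7*r)
(B(n(-4), E(5)) - 7)² = ((2 - 7*1) - 7)² = ((2 - 7) - 7)² = (-5 - 7)² = (-12)² = 144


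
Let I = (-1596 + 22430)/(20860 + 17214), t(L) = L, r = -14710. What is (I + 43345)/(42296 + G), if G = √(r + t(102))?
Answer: 2181334732617/2128534375393 - 412584591*I*√913/4257068750786 ≈ 1.0248 - 0.0029285*I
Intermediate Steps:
I = 10417/19037 (I = 20834/38074 = 20834*(1/38074) = 10417/19037 ≈ 0.54720)
G = 4*I*√913 (G = √(-14710 + 102) = √(-14608) = 4*I*√913 ≈ 120.86*I)
(I + 43345)/(42296 + G) = (10417/19037 + 43345)/(42296 + 4*I*√913) = 825169182/(19037*(42296 + 4*I*√913))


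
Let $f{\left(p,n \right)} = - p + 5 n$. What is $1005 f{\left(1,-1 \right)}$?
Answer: $-6030$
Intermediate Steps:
$1005 f{\left(1,-1 \right)} = 1005 \left(\left(-1\right) 1 + 5 \left(-1\right)\right) = 1005 \left(-1 - 5\right) = 1005 \left(-6\right) = -6030$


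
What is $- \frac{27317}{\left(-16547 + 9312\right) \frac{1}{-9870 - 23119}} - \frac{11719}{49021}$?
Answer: $- \frac{44175874294738}{354666935} \approx -1.2456 \cdot 10^{5}$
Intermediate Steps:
$- \frac{27317}{\left(-16547 + 9312\right) \frac{1}{-9870 - 23119}} - \frac{11719}{49021} = - \frac{27317}{\left(-7235\right) \frac{1}{-32989}} - \frac{11719}{49021} = - \frac{27317}{\left(-7235\right) \left(- \frac{1}{32989}\right)} - \frac{11719}{49021} = - \frac{27317}{\frac{7235}{32989}} - \frac{11719}{49021} = \left(-27317\right) \frac{32989}{7235} - \frac{11719}{49021} = - \frac{901160513}{7235} - \frac{11719}{49021} = - \frac{44175874294738}{354666935}$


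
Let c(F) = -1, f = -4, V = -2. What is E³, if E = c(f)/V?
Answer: ⅛ ≈ 0.12500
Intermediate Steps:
E = ½ (E = -1/(-2) = -1*(-½) = ½ ≈ 0.50000)
E³ = (½)³ = ⅛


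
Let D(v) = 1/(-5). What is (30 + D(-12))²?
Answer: 22201/25 ≈ 888.04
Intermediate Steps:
D(v) = -⅕
(30 + D(-12))² = (30 - ⅕)² = (149/5)² = 22201/25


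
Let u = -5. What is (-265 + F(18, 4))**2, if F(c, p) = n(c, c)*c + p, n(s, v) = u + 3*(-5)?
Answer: 385641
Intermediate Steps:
n(s, v) = -20 (n(s, v) = -5 + 3*(-5) = -5 - 15 = -20)
F(c, p) = p - 20*c (F(c, p) = -20*c + p = p - 20*c)
(-265 + F(18, 4))**2 = (-265 + (4 - 20*18))**2 = (-265 + (4 - 360))**2 = (-265 - 356)**2 = (-621)**2 = 385641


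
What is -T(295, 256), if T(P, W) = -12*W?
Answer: 3072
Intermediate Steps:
-T(295, 256) = -(-12)*256 = -1*(-3072) = 3072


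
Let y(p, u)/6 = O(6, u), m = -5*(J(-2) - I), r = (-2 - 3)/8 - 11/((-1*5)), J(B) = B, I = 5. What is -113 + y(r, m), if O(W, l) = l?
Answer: 97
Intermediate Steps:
r = 63/40 (r = -5*⅛ - 11/(-5) = -5/8 - 11*(-⅕) = -5/8 + 11/5 = 63/40 ≈ 1.5750)
m = 35 (m = -5*(-2 - 1*5) = -5*(-2 - 5) = -5*(-7) = 35)
y(p, u) = 6*u
-113 + y(r, m) = -113 + 6*35 = -113 + 210 = 97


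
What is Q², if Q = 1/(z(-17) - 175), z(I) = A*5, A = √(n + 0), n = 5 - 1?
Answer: 1/27225 ≈ 3.6731e-5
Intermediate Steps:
n = 4
A = 2 (A = √(4 + 0) = √4 = 2)
z(I) = 10 (z(I) = 2*5 = 10)
Q = -1/165 (Q = 1/(10 - 175) = 1/(-165) = -1/165 ≈ -0.0060606)
Q² = (-1/165)² = 1/27225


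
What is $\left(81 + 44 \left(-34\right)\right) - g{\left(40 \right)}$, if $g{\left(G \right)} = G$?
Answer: $-1455$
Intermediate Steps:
$\left(81 + 44 \left(-34\right)\right) - g{\left(40 \right)} = \left(81 + 44 \left(-34\right)\right) - 40 = \left(81 - 1496\right) - 40 = -1415 - 40 = -1455$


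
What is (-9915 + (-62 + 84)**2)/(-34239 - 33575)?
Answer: 9431/67814 ≈ 0.13907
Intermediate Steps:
(-9915 + (-62 + 84)**2)/(-34239 - 33575) = (-9915 + 22**2)/(-67814) = (-9915 + 484)*(-1/67814) = -9431*(-1/67814) = 9431/67814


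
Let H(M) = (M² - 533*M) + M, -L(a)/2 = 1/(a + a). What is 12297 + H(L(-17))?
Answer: 3544790/289 ≈ 12266.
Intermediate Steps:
L(a) = -1/a (L(a) = -2/(a + a) = -2*1/(2*a) = -1/a)
H(M) = M² - 532*M
12297 + H(L(-17)) = 12297 + (-1/(-17))*(-532 - 1/(-17)) = 12297 + (-1*(-1/17))*(-532 - 1*(-1/17)) = 12297 + (-532 + 1/17)/17 = 12297 + (1/17)*(-9043/17) = 12297 - 9043/289 = 3544790/289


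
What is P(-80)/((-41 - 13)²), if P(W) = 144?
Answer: 4/81 ≈ 0.049383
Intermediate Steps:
P(-80)/((-41 - 13)²) = 144/((-41 - 13)²) = 144/((-54)²) = 144/2916 = 144*(1/2916) = 4/81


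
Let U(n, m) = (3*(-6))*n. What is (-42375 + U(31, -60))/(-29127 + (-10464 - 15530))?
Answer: 3903/5011 ≈ 0.77889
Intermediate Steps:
U(n, m) = -18*n
(-42375 + U(31, -60))/(-29127 + (-10464 - 15530)) = (-42375 - 18*31)/(-29127 + (-10464 - 15530)) = (-42375 - 558)/(-29127 - 25994) = -42933/(-55121) = -42933*(-1/55121) = 3903/5011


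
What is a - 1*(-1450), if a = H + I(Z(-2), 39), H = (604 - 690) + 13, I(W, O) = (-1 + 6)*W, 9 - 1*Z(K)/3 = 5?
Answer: 1437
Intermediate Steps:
Z(K) = 12 (Z(K) = 27 - 3*5 = 27 - 15 = 12)
I(W, O) = 5*W
H = -73 (H = -86 + 13 = -73)
a = -13 (a = -73 + 5*12 = -73 + 60 = -13)
a - 1*(-1450) = -13 - 1*(-1450) = -13 + 1450 = 1437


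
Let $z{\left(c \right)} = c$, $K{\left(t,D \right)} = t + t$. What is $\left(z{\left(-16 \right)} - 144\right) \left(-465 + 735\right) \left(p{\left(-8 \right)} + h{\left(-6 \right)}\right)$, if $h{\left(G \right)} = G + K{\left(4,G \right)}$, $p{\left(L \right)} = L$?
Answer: $259200$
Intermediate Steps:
$K{\left(t,D \right)} = 2 t$
$h{\left(G \right)} = 8 + G$ ($h{\left(G \right)} = G + 2 \cdot 4 = G + 8 = 8 + G$)
$\left(z{\left(-16 \right)} - 144\right) \left(-465 + 735\right) \left(p{\left(-8 \right)} + h{\left(-6 \right)}\right) = \left(-16 - 144\right) \left(-465 + 735\right) \left(-8 + \left(8 - 6\right)\right) = \left(-160\right) 270 \left(-8 + 2\right) = \left(-43200\right) \left(-6\right) = 259200$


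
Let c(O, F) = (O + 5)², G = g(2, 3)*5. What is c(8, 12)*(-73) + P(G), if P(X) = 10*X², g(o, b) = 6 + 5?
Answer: 17913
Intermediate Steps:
g(o, b) = 11
G = 55 (G = 11*5 = 55)
c(O, F) = (5 + O)²
c(8, 12)*(-73) + P(G) = (5 + 8)²*(-73) + 10*55² = 13²*(-73) + 10*3025 = 169*(-73) + 30250 = -12337 + 30250 = 17913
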